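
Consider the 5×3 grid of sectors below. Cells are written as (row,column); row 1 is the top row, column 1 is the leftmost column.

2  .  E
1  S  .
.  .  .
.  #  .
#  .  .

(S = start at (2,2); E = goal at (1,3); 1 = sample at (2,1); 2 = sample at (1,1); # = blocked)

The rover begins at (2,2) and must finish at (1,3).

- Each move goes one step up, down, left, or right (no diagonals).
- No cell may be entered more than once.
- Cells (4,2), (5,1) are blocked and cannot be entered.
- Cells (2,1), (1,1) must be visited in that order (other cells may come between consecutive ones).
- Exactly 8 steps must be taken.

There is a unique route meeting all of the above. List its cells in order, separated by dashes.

(2,2) - (2,3) - (3,3) - (3,2) - (3,1) - (2,1) - (1,1) - (1,2) - (1,3)

The waypoints must appear in the order (2,1), (1,1), with no cell reused.
Route from (2,2): right to (2,3), down to (3,3), 2× left (reaching (3,1)), 2× up (reaching (1,1)), 2× right (reaching (1,3)) — 8 moves in all.
Check: order respected (1 at step 5, 2 at step 6); 8 moves as required.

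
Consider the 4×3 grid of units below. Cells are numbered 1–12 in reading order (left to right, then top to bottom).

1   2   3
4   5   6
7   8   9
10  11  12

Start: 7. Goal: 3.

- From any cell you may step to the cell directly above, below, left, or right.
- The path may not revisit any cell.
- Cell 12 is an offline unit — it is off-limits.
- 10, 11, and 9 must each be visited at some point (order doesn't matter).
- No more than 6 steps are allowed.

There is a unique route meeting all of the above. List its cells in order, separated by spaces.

The 6-move cap with required stops at 10, 11, 9 leaves no slack for detours.
Route from 7: down to 10, right to 11, up to 8, right to 9, 2× up (reaching 3) — 6 moves in all.
Check: all required cells visited; 6 ≤ 6 moves.

7 10 11 8 9 6 3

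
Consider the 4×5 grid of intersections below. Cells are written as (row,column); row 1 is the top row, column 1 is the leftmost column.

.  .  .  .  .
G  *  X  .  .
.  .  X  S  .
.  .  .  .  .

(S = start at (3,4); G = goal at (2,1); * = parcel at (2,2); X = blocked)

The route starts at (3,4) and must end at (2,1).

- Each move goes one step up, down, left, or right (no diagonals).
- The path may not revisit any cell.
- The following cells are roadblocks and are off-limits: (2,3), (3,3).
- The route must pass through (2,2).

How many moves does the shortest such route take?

6

Any route passes through (2,2) somewhere between (3,4) and (2,1). Summing Manhattan distances along the two legs ((3,4) → (2,2) → (2,1)) gives a lower bound of 3 + 1 = 4 moves.
That bound ignores the blocked cells. Measuring each leg by the fewest moves that actually steer around them ((3,4)→(2,2): 5; (2,2)→(2,1): 1) raises the lower bound to 6.
A route of 6 moves exists: (3,4) → (2,4) → (1,4) → (1,3) → (1,2) → (2,2) → (2,1).
Since 6 matches that lower bound, it is optimal.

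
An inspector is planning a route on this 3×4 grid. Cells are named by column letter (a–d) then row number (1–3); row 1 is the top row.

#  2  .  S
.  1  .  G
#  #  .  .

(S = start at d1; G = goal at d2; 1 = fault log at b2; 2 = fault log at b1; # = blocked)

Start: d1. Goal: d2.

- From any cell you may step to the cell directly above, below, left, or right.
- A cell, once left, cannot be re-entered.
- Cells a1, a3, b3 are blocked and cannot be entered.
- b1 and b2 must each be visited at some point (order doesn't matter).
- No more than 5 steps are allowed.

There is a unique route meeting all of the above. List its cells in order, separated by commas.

The budget equals the shortest possible length, so every move has to be on a shortest route through the required cells.
Route from d1: left 2 to b1, down 1 to b2, right 2 to d2 — 5 moves in all.
Check: all required cells visited; 5 ≤ 5 moves.

d1, c1, b1, b2, c2, d2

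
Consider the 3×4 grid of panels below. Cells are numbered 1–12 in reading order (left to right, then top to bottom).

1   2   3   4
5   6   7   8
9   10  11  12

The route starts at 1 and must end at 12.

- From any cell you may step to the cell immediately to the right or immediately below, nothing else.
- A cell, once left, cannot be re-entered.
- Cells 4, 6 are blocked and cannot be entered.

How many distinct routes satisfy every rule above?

3

A right/down-only route from 1 to 12 makes exactly 2 down-moves and 3 right-moves in some order.
With no other constraints that would be C(5,2) = 10 routes.
Subtract routes through each blocked cell (inclusion–exclusion for overlaps): − through 4: 1 − through 6: 6 → 3.
That gives 3 routes.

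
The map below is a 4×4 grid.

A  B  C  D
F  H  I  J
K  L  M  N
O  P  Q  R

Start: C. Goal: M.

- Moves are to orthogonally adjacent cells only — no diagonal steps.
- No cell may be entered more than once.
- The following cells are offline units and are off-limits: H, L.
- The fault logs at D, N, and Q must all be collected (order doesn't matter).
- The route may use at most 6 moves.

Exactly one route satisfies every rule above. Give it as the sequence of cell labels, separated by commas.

C, D, J, N, R, Q, M

The 6-move cap with required stops at D, N, Q leaves no slack for detours.
Route from C: right to D, 3× down (reaching R), left to Q, up to M — 6 moves in all.
Check: all required cells visited; 6 ≤ 6 moves.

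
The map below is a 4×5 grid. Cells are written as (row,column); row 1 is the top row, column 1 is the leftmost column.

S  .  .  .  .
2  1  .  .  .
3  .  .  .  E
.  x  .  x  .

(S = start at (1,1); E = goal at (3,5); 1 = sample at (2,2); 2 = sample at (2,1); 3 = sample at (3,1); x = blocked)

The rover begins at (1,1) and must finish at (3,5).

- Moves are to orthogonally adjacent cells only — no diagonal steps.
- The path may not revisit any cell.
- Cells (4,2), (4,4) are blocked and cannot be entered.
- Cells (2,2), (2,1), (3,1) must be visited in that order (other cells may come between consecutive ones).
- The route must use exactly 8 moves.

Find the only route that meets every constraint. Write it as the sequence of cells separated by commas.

The waypoints must appear in the order (2,2), (2,1), (3,1), with no cell reused.
Route from (1,1): right 1 to (1,2), down 1 to (2,2), left 1 to (2,1), down 1 to (3,1), right 4 to (3,5) — 8 moves in all.
Check: order respected (1 at step 2, 2 at step 3, 3 at step 4); 8 moves as required.

(1,1), (1,2), (2,2), (2,1), (3,1), (3,2), (3,3), (3,4), (3,5)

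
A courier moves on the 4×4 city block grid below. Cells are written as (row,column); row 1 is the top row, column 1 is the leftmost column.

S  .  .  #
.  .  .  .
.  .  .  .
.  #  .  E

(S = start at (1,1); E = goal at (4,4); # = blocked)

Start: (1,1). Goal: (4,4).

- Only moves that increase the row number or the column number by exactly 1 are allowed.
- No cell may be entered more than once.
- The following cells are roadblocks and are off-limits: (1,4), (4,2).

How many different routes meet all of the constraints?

15

A right/down-only route from (1,1) to (4,4) makes exactly 3 down-moves and 3 right-moves in some order.
With no other constraints that would be C(6,3) = 20 routes.
Subtract routes through each blocked cell (inclusion–exclusion for overlaps): − through (1,4): 1 − through (4,2): 4 → 15.
That gives 15 routes.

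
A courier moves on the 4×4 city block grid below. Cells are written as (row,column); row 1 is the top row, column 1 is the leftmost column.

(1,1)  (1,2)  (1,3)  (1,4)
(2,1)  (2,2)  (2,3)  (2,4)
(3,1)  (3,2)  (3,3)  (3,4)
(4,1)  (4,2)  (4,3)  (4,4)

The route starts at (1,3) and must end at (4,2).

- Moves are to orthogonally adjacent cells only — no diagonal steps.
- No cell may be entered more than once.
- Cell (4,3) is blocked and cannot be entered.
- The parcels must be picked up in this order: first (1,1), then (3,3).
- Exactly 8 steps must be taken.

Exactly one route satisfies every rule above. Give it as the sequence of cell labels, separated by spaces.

The waypoints must appear in the order (1,1), (3,3), with no cell reused.
Route from (1,3): left 2 to (1,1), down 1 to (2,1), right 2 to (2,3), down 1 to (3,3), left 1 to (3,2), down 1 to (4,2) — 8 moves in all.
Check: order respected ((1,1) at step 2, (3,3) at step 6); 8 moves as required.

(1,3) (1,2) (1,1) (2,1) (2,2) (2,3) (3,3) (3,2) (4,2)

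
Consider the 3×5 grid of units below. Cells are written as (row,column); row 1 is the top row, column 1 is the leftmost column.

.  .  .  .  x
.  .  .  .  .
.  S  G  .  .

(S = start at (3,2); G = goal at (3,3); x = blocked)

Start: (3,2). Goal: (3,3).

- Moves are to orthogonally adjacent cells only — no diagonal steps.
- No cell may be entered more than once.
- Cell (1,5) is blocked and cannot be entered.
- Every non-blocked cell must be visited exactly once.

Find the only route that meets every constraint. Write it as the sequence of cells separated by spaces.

Need to visit all 14 open cells exactly once, starting at (3,2) and ending at (3,3).
Cell (3,5) has only two open neighbours ((2,5) and (3,4)), so the path must pass straight through it: one of those is the cell it's entered from and the other is where it exits.
Route from (3,2): left to (3,1), 2× up (reaching (1,1)), right to (1,2), down to (2,2), right to (2,3), up to (1,3), right to (1,4), down to (2,4), right to (2,5), down to (3,5), 2× left (reaching (3,3)) — 13 moves in all.
Check: all 14 open cells covered.

(3,2) (3,1) (2,1) (1,1) (1,2) (2,2) (2,3) (1,3) (1,4) (2,4) (2,5) (3,5) (3,4) (3,3)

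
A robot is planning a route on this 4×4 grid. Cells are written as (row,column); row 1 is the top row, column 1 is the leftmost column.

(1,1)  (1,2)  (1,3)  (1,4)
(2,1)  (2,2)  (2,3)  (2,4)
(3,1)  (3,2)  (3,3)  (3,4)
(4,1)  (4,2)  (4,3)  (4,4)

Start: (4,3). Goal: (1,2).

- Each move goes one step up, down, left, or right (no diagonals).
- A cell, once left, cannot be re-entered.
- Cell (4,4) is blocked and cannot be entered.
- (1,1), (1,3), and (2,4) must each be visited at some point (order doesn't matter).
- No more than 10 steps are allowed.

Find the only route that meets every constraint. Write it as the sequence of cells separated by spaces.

Any route must reach (1,1), (1,3), and (2,4) and still end at (1,2) within 10 moves, so the order of the required stops is forced.
Route from (4,3): up 1 to (3,3), right 1 to (3,4), up 2 to (1,4), left 1 to (1,3), down 1 to (2,3), left 2 to (2,1), up 1 to (1,1), right 1 to (1,2) — 10 moves in all.
Check: all required cells visited; 10 ≤ 10 moves.

(4,3) (3,3) (3,4) (2,4) (1,4) (1,3) (2,3) (2,2) (2,1) (1,1) (1,2)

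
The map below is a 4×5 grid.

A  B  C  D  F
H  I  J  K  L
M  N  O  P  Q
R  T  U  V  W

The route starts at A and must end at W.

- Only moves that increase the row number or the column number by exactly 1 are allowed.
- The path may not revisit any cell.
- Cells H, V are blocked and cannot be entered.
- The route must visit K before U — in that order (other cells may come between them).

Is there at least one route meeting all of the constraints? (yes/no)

U lies to the left of K, so going from K to U would need a leftward move — but moves only go right/down, so K cannot be visited before U.

no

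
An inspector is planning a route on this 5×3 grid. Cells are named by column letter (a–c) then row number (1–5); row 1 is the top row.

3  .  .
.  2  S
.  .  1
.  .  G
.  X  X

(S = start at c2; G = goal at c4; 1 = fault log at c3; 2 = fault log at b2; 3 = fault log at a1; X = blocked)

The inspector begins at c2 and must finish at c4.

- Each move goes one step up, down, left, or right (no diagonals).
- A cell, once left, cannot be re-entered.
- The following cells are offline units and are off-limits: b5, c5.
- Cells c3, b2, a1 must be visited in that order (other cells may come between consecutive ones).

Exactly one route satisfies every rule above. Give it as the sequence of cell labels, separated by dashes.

The waypoints must appear in the order c3, b2, a1, with no cell reused.
Route from c2: down to c3, left to b3, 2× up (reaching b1), left to a1, 3× down (reaching a4), 2× right (reaching c4) — 10 moves in all.
Check: order respected (1 at step 1, 2 at step 3, 3 at step 5).

c2 - c3 - b3 - b2 - b1 - a1 - a2 - a3 - a4 - b4 - c4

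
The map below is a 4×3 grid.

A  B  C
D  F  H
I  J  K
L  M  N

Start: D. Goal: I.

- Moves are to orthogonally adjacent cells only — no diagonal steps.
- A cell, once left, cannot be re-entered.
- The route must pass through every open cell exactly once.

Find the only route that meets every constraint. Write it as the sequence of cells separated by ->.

D -> A -> B -> C -> H -> F -> J -> K -> N -> M -> L -> I

Need to visit all 12 open cells exactly once, starting at D and ending at I.
Cell C has only two open neighbours (H and B), so the path must pass straight through it: one of those is the cell it's entered from and the other is where it exits.
Route from D: up 1 to A, right 2 to C, down 1 to H, left 1 to F, down 1 to J, right 1 to K, down 1 to N, left 2 to L, up 1 to I — 11 moves in all.
Check: all 12 open cells covered.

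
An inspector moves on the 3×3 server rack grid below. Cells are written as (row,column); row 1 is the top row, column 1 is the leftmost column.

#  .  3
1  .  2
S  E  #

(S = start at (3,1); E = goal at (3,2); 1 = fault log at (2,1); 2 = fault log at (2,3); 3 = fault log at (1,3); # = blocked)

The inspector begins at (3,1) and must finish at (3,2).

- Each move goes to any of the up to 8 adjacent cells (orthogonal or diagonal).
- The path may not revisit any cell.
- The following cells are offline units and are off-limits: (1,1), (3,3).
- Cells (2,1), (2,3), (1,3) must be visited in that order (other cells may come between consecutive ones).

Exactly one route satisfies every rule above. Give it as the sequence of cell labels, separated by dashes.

(3,1) - (2,1) - (1,2) - (2,3) - (1,3) - (2,2) - (3,2)

The waypoints must appear in the order (2,1), (2,3), (1,3), with no cell reused.
Route from (3,1): up 1 to (2,1), up-right 1 to (1,2), down-right 1 to (2,3), up 1 to (1,3), down-left 1 to (2,2), down 1 to (3,2) — 6 moves in all.
Check: order respected (1 at step 1, 2 at step 3, 3 at step 4).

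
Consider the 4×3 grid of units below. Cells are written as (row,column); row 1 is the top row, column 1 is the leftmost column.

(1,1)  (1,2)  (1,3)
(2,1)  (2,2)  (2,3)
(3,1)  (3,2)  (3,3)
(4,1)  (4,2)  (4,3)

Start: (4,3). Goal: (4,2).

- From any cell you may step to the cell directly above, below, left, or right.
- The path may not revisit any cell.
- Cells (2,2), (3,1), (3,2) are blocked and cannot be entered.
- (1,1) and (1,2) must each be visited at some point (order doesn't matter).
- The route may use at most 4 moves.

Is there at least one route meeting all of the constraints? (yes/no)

Every way from (1,1) onward to (4,2) runs back through (4,3), which the route has already used — so it cannot be completed without a revisit.

no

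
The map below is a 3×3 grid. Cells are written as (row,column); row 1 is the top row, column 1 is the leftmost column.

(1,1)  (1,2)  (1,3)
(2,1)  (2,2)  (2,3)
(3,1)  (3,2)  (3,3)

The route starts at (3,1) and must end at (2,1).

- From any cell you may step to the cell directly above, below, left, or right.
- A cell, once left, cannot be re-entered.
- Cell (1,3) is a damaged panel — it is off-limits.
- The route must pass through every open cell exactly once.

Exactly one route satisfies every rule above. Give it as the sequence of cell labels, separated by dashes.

(3,1) - (3,2) - (3,3) - (2,3) - (2,2) - (1,2) - (1,1) - (2,1)

Need to visit all 8 open cells exactly once, starting at (3,1) and ending at (2,1).
Cell (2,3) has only two open neighbours ((3,3) and (2,2)), so the path must pass straight through it: one of those is the cell it's entered from and the other is where it exits.
Route from (3,1): 2× right (reaching (3,3)), up to (2,3), left to (2,2), up to (1,2), left to (1,1), down to (2,1) — 7 moves in all.
Check: all 8 open cells covered.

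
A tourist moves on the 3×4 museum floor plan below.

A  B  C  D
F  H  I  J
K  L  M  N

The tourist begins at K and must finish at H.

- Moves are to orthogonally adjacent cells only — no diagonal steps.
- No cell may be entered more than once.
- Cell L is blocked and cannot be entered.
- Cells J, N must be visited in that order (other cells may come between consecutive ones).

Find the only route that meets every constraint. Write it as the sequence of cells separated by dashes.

The waypoints must appear in the order J, N, with no cell reused.
Route from K: up 2 to A, right 3 to D, down 2 to N, left 1 to M, up 1 to I, left 1 to H — 10 moves in all.
Check: order respected (J at step 6, N at step 7).

K - F - A - B - C - D - J - N - M - I - H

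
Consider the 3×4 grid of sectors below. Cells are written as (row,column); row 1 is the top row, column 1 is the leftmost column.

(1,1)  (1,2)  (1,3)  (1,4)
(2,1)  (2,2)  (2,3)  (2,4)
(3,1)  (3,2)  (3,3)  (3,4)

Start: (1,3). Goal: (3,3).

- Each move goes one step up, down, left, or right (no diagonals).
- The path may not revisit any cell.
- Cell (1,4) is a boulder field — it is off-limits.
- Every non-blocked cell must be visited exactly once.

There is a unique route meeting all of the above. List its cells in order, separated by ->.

(1,3) -> (1,2) -> (1,1) -> (2,1) -> (3,1) -> (3,2) -> (2,2) -> (2,3) -> (2,4) -> (3,4) -> (3,3)

Need to visit all 11 open cells exactly once, starting at (1,3) and ending at (3,3).
Cell (2,4) has only two open neighbours ((3,4) and (2,3)), so the path must pass straight through it: one of those is the cell it's entered from and the other is where it exits.
Route from (1,3): left 2 to (1,1), down 2 to (3,1), right 1 to (3,2), up 1 to (2,2), right 2 to (2,4), down 1 to (3,4), left 1 to (3,3) — 10 moves in all.
Check: all 11 open cells covered.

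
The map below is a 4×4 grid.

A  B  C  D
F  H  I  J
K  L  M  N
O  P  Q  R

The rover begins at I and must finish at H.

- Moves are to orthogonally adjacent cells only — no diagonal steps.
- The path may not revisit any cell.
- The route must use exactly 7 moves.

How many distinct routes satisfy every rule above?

Need simple routes of exactly 7 moves from I to H (Manhattan distance 1, so 3 moves are spent on a detour and 3 undoing it).
Branch systematically from the start, pruning whenever the remaining move budget drops below the Manhattan distance to H or differs from it in parity. Grouping the completions by first move — via C: 2; via M: 7; via J: 5 (no valid completion starts via H) — and summing: 2 + 7 + 5 = 14.
That gives 14 routes.

14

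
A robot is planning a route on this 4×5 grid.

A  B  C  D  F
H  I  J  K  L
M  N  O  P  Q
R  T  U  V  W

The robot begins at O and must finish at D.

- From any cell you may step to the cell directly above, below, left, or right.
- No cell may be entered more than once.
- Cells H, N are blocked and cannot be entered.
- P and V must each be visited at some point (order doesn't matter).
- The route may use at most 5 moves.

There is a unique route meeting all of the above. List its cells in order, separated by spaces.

O U V P K D

The 5-move cap with required stops at P, V leaves no slack for detours.
Route from O: down to U, right to V, 3× up (reaching D) — 5 moves in all.
Check: all required cells visited; 5 ≤ 5 moves.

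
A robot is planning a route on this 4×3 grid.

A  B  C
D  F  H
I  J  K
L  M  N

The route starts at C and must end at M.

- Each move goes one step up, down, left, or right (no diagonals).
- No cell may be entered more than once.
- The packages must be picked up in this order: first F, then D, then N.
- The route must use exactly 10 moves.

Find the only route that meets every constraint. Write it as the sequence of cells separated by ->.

The waypoints must appear in the order F, D, N, with no cell reused.
Route from C: down 1 to H, left 1 to F, up 1 to B, left 1 to A, down 2 to I, right 2 to K, down 1 to N, left 1 to M — 10 moves in all.
Check: order respected (F at step 2, D at step 5, N at step 9); 10 moves as required.

C -> H -> F -> B -> A -> D -> I -> J -> K -> N -> M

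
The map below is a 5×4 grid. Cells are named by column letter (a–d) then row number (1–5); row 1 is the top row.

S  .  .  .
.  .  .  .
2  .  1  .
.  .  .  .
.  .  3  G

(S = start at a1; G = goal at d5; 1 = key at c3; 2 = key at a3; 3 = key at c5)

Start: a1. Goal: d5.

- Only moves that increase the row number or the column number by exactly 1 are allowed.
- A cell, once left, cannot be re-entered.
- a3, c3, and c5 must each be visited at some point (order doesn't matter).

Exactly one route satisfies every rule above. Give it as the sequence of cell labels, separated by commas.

Moves only go right or down, so the column and row indices never decrease.
Route from a1: down 2 to a3, right 2 to c3, down 2 to c5, right 1 to d5 — 7 moves in all.
Check: all required cells visited.

a1, a2, a3, b3, c3, c4, c5, d5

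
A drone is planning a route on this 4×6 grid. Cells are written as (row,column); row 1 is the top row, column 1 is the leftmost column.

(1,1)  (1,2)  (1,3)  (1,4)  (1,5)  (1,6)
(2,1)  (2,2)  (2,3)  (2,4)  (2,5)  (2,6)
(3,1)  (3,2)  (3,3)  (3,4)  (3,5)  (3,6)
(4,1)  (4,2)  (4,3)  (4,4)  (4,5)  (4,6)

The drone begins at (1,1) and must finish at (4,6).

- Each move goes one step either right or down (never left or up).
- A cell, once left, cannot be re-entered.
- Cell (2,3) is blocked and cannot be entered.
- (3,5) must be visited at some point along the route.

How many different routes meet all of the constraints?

12

A right/down-only route from (1,1) to (4,6) makes exactly 3 down-moves and 5 right-moves in some order.
With no other constraints that would be C(8,3) = 56 routes.
Split at (3,5) and multiply the segment counts (each segment already excludes blocked cells): (1,1)→(3,5): 6; (3,5)→(4,6): 2; product = 12.
That gives 12 routes.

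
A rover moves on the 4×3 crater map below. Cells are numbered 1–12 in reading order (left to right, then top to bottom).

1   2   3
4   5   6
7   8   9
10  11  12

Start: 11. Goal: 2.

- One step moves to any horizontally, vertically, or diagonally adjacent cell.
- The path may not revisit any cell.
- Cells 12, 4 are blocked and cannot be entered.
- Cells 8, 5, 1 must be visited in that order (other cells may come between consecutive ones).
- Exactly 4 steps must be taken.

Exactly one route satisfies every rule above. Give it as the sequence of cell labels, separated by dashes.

11 - 8 - 5 - 1 - 2

The waypoints must appear in the order 8, 5, 1, with no cell reused.
Route from 11: 2× up (reaching 5), up-left to 1, right to 2 — 4 moves in all.
Check: order respected (8 at step 1, 5 at step 2, 1 at step 3); 4 moves as required.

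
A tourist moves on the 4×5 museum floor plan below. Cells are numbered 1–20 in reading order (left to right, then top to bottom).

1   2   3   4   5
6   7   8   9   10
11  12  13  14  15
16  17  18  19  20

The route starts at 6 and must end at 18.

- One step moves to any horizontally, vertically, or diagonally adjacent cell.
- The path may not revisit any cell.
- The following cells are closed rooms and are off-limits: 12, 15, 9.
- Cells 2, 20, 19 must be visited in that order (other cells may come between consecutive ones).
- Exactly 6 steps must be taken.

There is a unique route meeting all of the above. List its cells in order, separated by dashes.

6 - 2 - 8 - 14 - 20 - 19 - 18

The waypoints must appear in the order 2, 20, 19, with no cell reused.
Route from 6: up-right to 2, 3× down-right (reaching 20), 2× left (reaching 18) — 6 moves in all.
Check: order respected (2 at step 1, 20 at step 4, 19 at step 5); 6 moves as required.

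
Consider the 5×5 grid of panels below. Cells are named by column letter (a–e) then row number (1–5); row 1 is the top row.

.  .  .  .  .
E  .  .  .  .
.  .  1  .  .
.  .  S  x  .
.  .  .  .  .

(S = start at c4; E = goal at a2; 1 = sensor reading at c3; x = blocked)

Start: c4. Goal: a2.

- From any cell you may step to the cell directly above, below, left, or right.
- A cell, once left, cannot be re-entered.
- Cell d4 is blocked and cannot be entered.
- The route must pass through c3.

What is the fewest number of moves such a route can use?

4

Any route passes through c3 somewhere between c4 and a2. Summing Manhattan distances along the two legs (c4 → c3 → a2) gives a lower bound of 1 + 3 = 4 moves.
A route of 4 moves achieves this: c4 → c3 → c2 → b2 → a2.
Since 4 matches the lower bound, it is optimal.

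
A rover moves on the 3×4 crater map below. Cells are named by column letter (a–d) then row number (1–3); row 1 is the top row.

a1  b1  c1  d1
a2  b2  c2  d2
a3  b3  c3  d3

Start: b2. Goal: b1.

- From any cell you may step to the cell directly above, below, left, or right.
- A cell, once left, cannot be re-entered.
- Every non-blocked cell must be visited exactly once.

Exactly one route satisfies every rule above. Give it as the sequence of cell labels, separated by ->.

Need to visit all 12 open cells exactly once, starting at b2 and ending at b1.
Route from b2: right to c2, up to c1, right to d1, 2× down (reaching d3), 3× left (reaching a3), 2× up (reaching a1), right to b1 — 11 moves in all.
Check: all 12 open cells covered.

b2 -> c2 -> c1 -> d1 -> d2 -> d3 -> c3 -> b3 -> a3 -> a2 -> a1 -> b1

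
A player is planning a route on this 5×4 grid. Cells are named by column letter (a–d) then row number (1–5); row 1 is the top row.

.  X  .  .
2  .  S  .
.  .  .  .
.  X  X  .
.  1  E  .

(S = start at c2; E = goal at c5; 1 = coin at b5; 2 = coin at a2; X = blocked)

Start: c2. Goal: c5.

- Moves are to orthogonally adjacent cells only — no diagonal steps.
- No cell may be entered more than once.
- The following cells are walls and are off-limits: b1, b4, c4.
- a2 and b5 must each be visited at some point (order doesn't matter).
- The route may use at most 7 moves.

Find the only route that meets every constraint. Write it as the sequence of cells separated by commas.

c2, b2, a2, a3, a4, a5, b5, c5

Any route must reach a2 and b5 and still end at c5 within 7 moves, so the order of the required stops is forced.
Route from c2: left 2 to a2, down 3 to a5, right 2 to c5 — 7 moves in all.
Check: all required cells visited; 7 ≤ 7 moves.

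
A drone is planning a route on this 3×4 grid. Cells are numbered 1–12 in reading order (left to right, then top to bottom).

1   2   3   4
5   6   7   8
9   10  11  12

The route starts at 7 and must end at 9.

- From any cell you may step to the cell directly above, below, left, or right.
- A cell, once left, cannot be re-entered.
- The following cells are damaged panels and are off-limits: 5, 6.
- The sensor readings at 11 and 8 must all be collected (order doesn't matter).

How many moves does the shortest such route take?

5

Any route passes through 11 and 8 in some order between 7 and 9. Summing Manhattan distances along each leg and taking the cheapest ordering (7 → 8 → 11 → 9) gives a lower bound of 1 + 2 + 2 = 5 moves.
A route of 5 moves achieves this: 7 → 8 → 12 → 11 → 10 → 9.
Since 5 matches the lower bound, it is optimal.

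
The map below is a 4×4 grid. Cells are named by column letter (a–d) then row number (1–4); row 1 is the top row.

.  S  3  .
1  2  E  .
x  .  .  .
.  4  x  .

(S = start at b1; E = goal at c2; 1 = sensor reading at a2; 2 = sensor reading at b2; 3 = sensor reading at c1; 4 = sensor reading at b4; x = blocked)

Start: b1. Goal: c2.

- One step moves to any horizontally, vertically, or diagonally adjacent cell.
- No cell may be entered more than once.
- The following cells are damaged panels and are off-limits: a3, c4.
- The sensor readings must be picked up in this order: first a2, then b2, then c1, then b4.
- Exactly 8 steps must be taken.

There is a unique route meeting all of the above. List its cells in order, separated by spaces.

b1 a2 b2 c1 d2 c3 b4 b3 c2

The waypoints must appear in the order a2, b2, c1, b4, with no cell reused.
Route from b1: down-left 1 to a2, right 1 to b2, up-right 1 to c1, down-right 1 to d2, down-left 2 to b4, up 1 to b3, up-right 1 to c2 — 8 moves in all.
Check: order respected (1 at step 1, 2 at step 2, 3 at step 3, 4 at step 6); 8 moves as required.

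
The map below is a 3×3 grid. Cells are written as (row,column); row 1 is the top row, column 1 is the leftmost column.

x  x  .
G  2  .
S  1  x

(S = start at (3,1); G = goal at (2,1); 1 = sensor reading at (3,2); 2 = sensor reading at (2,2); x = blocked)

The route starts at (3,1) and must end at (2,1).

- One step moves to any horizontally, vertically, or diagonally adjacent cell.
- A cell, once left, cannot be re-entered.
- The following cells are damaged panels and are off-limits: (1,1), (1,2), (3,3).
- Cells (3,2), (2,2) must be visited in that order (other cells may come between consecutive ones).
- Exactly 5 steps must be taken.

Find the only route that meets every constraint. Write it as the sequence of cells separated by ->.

The waypoints must appear in the order (3,2), (2,2), with no cell reused.
Route from (3,1): right 1 to (3,2), up-right 1 to (2,3), up 1 to (1,3), down-left 1 to (2,2), left 1 to (2,1) — 5 moves in all.
Check: order respected (1 at step 1, 2 at step 4); 5 moves as required.

(3,1) -> (3,2) -> (2,3) -> (1,3) -> (2,2) -> (2,1)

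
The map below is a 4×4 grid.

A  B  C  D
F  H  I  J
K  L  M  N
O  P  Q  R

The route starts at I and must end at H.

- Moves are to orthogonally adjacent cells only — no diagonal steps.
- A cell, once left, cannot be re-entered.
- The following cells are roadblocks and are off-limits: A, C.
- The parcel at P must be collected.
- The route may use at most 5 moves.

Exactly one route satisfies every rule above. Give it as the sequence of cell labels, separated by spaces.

Any route must reach P and still end at H within 5 moves, so the order of the required stops is forced.
Route from I: down 2 to Q, left 1 to P, up 2 to H — 5 moves in all.
Check: all required cells visited; 5 ≤ 5 moves.

I M Q P L H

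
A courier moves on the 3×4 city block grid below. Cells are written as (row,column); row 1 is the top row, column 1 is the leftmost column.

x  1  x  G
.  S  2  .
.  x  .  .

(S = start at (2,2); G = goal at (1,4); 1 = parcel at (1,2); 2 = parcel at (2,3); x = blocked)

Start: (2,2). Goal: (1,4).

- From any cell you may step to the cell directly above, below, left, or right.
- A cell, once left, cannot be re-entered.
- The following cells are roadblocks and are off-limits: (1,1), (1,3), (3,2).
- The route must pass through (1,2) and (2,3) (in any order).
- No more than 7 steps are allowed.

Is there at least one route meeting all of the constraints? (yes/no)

no

(1,2) must be visited but has only one open neighbour ((2,2)), and it is neither the start nor the goal — the route would have to enter and leave through (2,2), re-entering it.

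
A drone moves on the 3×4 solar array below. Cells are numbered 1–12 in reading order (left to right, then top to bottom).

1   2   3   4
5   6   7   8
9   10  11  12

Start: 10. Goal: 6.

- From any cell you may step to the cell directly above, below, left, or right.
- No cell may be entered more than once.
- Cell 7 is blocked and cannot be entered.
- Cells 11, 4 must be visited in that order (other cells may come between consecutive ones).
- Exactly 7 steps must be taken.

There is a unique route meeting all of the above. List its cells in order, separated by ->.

The waypoints must appear in the order 11, 4, with no cell reused.
Route from 10: 2× right (reaching 12), 2× up (reaching 4), 2× left (reaching 2), down to 6 — 7 moves in all.
Check: order respected (11 at step 1, 4 at step 4); 7 moves as required.

10 -> 11 -> 12 -> 8 -> 4 -> 3 -> 2 -> 6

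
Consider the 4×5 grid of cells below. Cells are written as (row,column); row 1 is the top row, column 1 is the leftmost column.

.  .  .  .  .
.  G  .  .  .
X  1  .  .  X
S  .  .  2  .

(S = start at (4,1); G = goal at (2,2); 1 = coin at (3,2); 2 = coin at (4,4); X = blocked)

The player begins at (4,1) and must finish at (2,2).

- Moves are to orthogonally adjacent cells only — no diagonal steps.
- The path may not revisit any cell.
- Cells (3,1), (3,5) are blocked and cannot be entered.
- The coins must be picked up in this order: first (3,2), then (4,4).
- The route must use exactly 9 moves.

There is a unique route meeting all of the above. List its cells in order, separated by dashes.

(4,1) - (4,2) - (3,2) - (3,3) - (4,3) - (4,4) - (3,4) - (2,4) - (2,3) - (2,2)

The waypoints must appear in the order (3,2), (4,4), with no cell reused.
Route from (4,1): right to (4,2), up to (3,2), right to (3,3), down to (4,3), right to (4,4), 2× up (reaching (2,4)), 2× left (reaching (2,2)) — 9 moves in all.
Check: order respected (1 at step 2, 2 at step 5); 9 moves as required.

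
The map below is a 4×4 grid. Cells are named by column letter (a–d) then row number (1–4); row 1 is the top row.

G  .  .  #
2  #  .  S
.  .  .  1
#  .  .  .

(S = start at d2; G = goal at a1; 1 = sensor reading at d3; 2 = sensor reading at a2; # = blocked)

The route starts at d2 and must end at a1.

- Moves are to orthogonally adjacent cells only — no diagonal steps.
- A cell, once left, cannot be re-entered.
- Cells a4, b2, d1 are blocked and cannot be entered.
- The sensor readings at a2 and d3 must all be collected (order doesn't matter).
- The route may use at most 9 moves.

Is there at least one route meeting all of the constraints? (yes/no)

yes

One route that works: d2 → d3 → c3 → b3 → a3 → a2 → a1.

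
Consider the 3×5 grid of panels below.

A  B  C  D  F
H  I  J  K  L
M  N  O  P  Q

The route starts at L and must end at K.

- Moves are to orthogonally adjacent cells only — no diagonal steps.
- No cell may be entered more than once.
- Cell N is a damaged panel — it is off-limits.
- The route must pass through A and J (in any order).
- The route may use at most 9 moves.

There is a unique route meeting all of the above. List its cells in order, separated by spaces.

L F D C B A H I J K

The budget equals the shortest possible length, so every move has to be on a shortest route through the required cells.
Route from L: up to F, 4× left (reaching A), down to H, 3× right (reaching K) — 9 moves in all.
Check: all required cells visited; 9 ≤ 9 moves.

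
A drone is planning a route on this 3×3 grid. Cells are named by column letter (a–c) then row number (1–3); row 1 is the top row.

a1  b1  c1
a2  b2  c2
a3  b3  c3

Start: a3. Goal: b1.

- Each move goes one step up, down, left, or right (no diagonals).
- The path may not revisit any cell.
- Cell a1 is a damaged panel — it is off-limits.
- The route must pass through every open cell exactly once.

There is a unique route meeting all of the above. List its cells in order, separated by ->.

a3 -> a2 -> b2 -> b3 -> c3 -> c2 -> c1 -> b1

Need to visit all 8 open cells exactly once, starting at a3 and ending at b1.
Cell c1 has only two open neighbours (c2 and b1), so the path must pass straight through it: one of those is the cell it's entered from and the other is where it exits.
Route from a3: up to a2, right to b2, down to b3, right to c3, 2× up (reaching c1), left to b1 — 7 moves in all.
Check: all 8 open cells covered.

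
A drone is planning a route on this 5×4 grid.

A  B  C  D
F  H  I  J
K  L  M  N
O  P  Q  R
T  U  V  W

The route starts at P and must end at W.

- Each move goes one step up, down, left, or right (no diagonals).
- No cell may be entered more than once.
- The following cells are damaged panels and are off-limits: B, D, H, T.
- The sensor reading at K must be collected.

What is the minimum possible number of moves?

Any route passes through K somewhere between P and W. Summing Manhattan distances along the two legs (P → K → W) gives a lower bound of 2 + 5 = 7 moves.
A route of 7 moves achieves this: P → O → K → L → M → Q → V → W.
Since 7 matches the lower bound, it is optimal.

7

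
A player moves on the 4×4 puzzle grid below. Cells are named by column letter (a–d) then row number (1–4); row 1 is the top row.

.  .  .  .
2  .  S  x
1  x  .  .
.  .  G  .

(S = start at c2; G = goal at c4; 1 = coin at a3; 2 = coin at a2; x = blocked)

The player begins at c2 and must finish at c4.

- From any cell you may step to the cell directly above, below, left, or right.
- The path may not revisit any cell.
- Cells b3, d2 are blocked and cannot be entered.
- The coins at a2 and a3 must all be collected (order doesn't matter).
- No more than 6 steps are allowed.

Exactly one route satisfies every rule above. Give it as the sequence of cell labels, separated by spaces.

c2 b2 a2 a3 a4 b4 c4

Any route must reach a2 and a3 and still end at c4 within 6 moves, so the order of the required stops is forced.
Route from c2: left 2 to a2, down 2 to a4, right 2 to c4 — 6 moves in all.
Check: all required cells visited; 6 ≤ 6 moves.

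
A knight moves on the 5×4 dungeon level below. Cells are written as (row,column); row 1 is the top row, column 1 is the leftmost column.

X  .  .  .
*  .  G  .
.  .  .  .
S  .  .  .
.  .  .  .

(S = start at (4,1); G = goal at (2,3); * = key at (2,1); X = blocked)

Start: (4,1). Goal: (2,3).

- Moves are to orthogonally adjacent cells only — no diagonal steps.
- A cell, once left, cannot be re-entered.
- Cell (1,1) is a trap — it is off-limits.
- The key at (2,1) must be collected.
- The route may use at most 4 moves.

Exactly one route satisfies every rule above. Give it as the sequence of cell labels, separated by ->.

(4,1) -> (3,1) -> (2,1) -> (2,2) -> (2,3)

Any route must reach (2,1) and still end at (2,3) within 4 moves, so the order of the required stops is forced.
Route from (4,1): up 2 to (2,1), right 2 to (2,3) — 4 moves in all.
Check: all required cells visited; 4 ≤ 4 moves.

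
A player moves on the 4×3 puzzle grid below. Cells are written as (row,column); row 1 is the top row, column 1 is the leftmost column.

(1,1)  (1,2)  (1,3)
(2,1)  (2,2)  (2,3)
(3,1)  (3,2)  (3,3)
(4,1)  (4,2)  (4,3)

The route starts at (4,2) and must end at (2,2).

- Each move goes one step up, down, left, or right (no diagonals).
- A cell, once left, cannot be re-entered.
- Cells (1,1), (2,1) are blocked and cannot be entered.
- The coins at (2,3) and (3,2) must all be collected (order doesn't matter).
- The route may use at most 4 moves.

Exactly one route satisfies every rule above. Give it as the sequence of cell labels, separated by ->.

The 4-move cap with required stops at (2,3), (3,2) leaves no slack for detours.
Route from (4,2): up to (3,2), right to (3,3), up to (2,3), left to (2,2) — 4 moves in all.
Check: all required cells visited; 4 ≤ 4 moves.

(4,2) -> (3,2) -> (3,3) -> (2,3) -> (2,2)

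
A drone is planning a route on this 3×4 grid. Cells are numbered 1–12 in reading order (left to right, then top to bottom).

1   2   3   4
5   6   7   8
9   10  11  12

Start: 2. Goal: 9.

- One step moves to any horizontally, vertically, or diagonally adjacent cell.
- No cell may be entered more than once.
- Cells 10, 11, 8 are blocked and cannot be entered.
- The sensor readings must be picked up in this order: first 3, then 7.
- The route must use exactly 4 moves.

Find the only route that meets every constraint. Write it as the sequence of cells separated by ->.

2 -> 3 -> 7 -> 6 -> 9

The waypoints must appear in the order 3, 7, with no cell reused.
Route from 2: right to 3, down to 7, left to 6, down-left to 9 — 4 moves in all.
Check: order respected (3 at step 1, 7 at step 2); 4 moves as required.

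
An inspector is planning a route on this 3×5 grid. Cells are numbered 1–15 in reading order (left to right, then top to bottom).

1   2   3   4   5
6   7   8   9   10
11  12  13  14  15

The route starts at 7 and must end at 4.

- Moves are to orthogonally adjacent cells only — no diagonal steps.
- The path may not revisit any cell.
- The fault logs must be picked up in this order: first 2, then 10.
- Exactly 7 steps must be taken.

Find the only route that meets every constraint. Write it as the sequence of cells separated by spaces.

The waypoints must appear in the order 2, 10, with no cell reused.
Route from 7: up to 2, right to 3, down to 8, 2× right (reaching 10), up to 5, left to 4 — 7 moves in all.
Check: order respected (2 at step 1, 10 at step 5); 7 moves as required.

7 2 3 8 9 10 5 4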